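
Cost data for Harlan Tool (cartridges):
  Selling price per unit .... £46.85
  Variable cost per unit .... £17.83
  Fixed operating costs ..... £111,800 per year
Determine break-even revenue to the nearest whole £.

£180,490

CM per unit = £46.85 − £17.83 = £29.02; CM ratio = £29.02 / £46.85 = 0.6194.
Break-even revenue = fixed costs × price ÷ CM = £111,800 × £46.85 ÷ £29.02 = £180,490.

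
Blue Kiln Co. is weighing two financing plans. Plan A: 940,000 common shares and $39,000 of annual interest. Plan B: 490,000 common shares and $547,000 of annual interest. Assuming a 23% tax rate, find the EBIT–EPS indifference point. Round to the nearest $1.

$1,100,156

Set EPS_A = EPS_B: (EBIT − $39,000)(1 − 0.23) ÷ 940,000 = (EBIT − $547,000)(1 − 0.23) ÷ 490,000.
The (1 − t) factor cancels: (EBIT − 39,000) × 490,000 = (EBIT − 547,000) × 940,000.
Solving, EBIT = (547,000·940,000 − 39,000·490,000) / (940,000 − 490,000) = 495,070,000,000 / 450,000 = 1,100,155.56.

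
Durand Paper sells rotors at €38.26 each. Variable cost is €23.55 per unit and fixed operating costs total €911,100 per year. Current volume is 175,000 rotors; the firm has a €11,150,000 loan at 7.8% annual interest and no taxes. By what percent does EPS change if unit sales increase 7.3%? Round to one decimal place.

+23.7%

At 175,000 units, contribution = 175,000 × €14.71 = €2,574,250.00.
EBIT = €2,574,250.00 − €911,100 = €1,663,150.00.
Interest = €869,700.00, so EBIT − I = €793,450.00.
DCL = total CM / (EBIT − I) = €2,574,250.00 / €793,450.00 = 3.2444.
%ΔEPS = DCL × %ΔSales = 3.2444 × +7.3% = +23.7%.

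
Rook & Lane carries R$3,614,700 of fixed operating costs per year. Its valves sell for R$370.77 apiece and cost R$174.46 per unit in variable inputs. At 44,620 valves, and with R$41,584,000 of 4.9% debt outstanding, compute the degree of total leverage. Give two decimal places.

Contribution at this volume is 44,620 × R$196.31 = R$8,759,352.20.
Operating income = contribution − fixed costs = R$8,759,352.20 − R$3,614,700 = R$5,144,652.20. Interest = R$2,037,616.00.
DOL = R$8,759,352.20 ÷ R$5,144,652.20 = 1.7026; DFL = R$5,144,652.20 ÷ R$3,107,036.20 = 1.6558.
DCL = DOL × DFL = 1.7026 × 1.6558 = 2.8192.

2.82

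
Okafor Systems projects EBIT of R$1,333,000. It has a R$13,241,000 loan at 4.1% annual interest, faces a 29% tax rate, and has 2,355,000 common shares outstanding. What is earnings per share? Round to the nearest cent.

R$0.24

Pre-tax income = R$1,333,000 − R$542,881.00 = R$790,119.00.
After tax at 29%: net income = R$790,119.00 × 0.71 = R$560,984.49.
EPS = R$560,984.49 ÷ 2,355,000 = R$0.24.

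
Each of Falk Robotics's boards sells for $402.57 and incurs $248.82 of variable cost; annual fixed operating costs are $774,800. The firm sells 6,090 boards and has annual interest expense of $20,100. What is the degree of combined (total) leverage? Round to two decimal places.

Total contribution margin = 6,090 × $153.75 = $936,337.50.
Subtracting fixed costs: EBIT = $936,337.50 − $774,800 = $161,537.50. Interest = $20,100.00, so EBIT − I = $141,437.50.
Degree of total leverage = total CM / (EBIT − interest) = $936,337.50 / $141,437.50 = 6.6202.

6.62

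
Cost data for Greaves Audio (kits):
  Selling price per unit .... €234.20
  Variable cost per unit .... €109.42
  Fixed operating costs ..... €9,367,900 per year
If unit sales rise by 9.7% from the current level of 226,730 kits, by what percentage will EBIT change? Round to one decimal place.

Contribution at this volume is 226,730 × €124.78 = €28,291,369.40.
Subtracting fixed costs: EBIT = €28,291,369.40 − €9,367,900 = €18,923,469.40.
DOL = contribution ÷ EBIT = €28,291,369.40 ÷ €18,923,469.40 = 1.4950.
Operating income changes by 1.4950 × +9.7% = +14.5%.

+14.5%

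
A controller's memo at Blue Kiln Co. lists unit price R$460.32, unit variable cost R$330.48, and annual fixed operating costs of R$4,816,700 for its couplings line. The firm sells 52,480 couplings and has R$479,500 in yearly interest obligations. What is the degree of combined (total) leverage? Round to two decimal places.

At 52,480 units, contribution = 52,480 × R$129.84 = R$6,814,003.20.
Subtracting fixed costs: EBIT = R$6,814,003.20 − R$4,816,700 = R$1,997,303.20. Interest = R$479,500.00.
DOL = R$6,814,003.20 ÷ R$1,997,303.20 = 3.4116; DFL = R$1,997,303.20 ÷ R$1,517,803.20 = 1.3159.
DCL = DOL × DFL = 3.4116 × 1.3159 = 4.4893.

4.49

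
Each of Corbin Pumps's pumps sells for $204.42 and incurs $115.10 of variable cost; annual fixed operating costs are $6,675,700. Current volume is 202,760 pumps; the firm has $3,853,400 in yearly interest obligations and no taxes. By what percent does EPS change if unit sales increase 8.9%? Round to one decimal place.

Contribution at this volume is 202,760 × $89.32 = $18,110,523.20.
Subtracting fixed costs: EBIT = $18,110,523.20 − $6,675,700 = $11,434,823.20.
After interest of $3,853,400.00, pre-tax earnings = $7,581,423.20.
DCL = total CM / (EBIT − I) = $18,110,523.20 / $7,581,423.20 = 2.3888.
%ΔEPS = DCL × %ΔSales = 2.3888 × +8.9% = +21.3%.

+21.3%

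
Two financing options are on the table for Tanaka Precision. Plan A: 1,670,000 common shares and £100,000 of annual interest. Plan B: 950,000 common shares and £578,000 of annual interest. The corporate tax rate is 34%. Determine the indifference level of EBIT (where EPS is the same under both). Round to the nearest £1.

Set EPS_A = EPS_B: (EBIT − £100,000)(1 − 0.34) ÷ 1,670,000 = (EBIT − £578,000)(1 − 0.34) ÷ 950,000.
Cancelling (1 − t) and cross-multiplying: 950,000·(EBIT − 100,000) = 1,670,000·(EBIT − 578,000).
EBIT × (1,670,000 − 950,000) = 578,000 × 1,670,000 − 100,000 × 950,000 = 870,260,000,000, so EBIT = 870,260,000,000 ÷ 720,000 = 1,208,694.44.

£1,208,694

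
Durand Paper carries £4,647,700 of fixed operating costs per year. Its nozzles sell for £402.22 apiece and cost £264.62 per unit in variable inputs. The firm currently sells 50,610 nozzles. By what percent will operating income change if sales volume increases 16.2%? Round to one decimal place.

+48.7%

Contribution at this volume is 50,610 × £137.60 = £6,963,936.00.
Operating income = contribution − fixed costs = £6,963,936.00 − £4,647,700 = £2,316,236.00.
So DOL = total CM / EBIT = £6,963,936.00 / £2,316,236.00 = 3.0066.
So EBIT moves 3.0066 × (+16.2%) = +48.7%.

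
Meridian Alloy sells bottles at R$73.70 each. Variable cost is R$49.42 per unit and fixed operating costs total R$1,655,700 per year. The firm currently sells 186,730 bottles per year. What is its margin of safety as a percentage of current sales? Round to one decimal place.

63.5%

Contribution margin per unit = R$73.70 − R$49.42 = R$24.28. Break-even units = R$1,655,700 ÷ R$24.28 = 68,191.93; break-even revenue = 68,191.93 × R$73.70 = R$5,025,745.06.
Current sales = 186,730 × R$73.70 = R$13,762,001.00.
Margin of safety = (R$13,762,001.00 − R$5,025,745.06) ÷ R$13,762,001.00 = 63.5%.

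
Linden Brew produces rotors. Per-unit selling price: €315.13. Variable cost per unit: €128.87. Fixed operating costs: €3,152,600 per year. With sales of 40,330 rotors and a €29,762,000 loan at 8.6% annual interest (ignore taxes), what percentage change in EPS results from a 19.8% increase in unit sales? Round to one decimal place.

At 40,330 units, contribution = 40,330 × €186.26 = €7,511,865.80.
EBIT = €7,511,865.80 − €3,152,600 = €4,359,265.80.
Interest = €2,559,532.00, so EBIT − I = €1,799,733.80.
Degree of combined leverage = contribution ÷ (EBIT − I) = €7,511,865.80 ÷ €1,799,733.80 = 4.1739.
%ΔEPS = DCL × %ΔSales = 4.1739 × +19.8% = +82.6%.

+82.6%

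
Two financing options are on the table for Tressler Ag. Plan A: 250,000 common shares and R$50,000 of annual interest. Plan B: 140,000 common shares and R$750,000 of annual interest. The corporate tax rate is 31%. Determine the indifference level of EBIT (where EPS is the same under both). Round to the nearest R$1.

Set EPS_A = EPS_B: (EBIT − R$50,000)(1 − 0.31) ÷ 250,000 = (EBIT − R$750,000)(1 − 0.31) ÷ 140,000.
The (1 − t) factor cancels: (EBIT − 50,000) × 140,000 = (EBIT − 750,000) × 250,000.
Solving, EBIT = (750,000·250,000 − 50,000·140,000) / (250,000 − 140,000) = 180,500,000,000 / 110,000 = 1,640,909.09.

R$1,640,909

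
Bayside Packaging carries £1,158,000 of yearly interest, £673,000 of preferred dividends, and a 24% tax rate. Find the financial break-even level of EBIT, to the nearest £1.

£2,043,526

Grossing the preferred dividend up to pre-tax terms: £673,000 / (1 − 0.24) = £885,526.32.
Financial break-even EBIT = interest + D_p ÷ (1 − t) = £1,158,000 + £885,526.32 = £2,043,526.32.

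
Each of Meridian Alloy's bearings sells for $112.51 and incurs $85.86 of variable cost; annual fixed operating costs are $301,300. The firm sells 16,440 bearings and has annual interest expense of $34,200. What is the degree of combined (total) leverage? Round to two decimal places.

4.27

At 16,440 units, contribution = 16,440 × $26.65 = $438,126.00.
Operating income = contribution − fixed costs = $438,126.00 − $301,300 = $136,826.00. Interest = $34,200.00, so EBIT − I = $102,626.00.
DCL = contribution ÷ (EBIT − I) = $438,126.00 ÷ $102,626.00 = 4.2692.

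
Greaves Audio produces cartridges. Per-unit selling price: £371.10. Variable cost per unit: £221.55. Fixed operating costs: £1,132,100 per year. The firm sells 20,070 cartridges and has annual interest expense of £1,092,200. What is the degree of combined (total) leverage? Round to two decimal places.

3.86

At 20,070 units, contribution = 20,070 × £149.55 = £3,001,468.50.
Operating income = contribution − fixed costs = £3,001,468.50 − £1,132,100 = £1,869,368.50. Interest = £1,092,200.00.
DOL = £3,001,468.50 ÷ £1,869,368.50 = 1.6056; DFL = £1,869,368.50 ÷ £777,168.50 = 2.4054.
DCL = DOL × DFL = 1.6056 × 2.4054 = 3.8621.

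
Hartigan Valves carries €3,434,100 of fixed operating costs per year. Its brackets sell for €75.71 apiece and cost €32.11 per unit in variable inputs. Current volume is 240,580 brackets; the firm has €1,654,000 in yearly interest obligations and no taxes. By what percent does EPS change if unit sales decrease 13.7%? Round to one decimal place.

Contribution at this volume is 240,580 × €43.60 = €10,489,288.00.
EBIT = €10,489,288.00 − €3,434,100 = €7,055,188.00.
Interest = €1,654,000.00, so EBIT − I = €5,401,188.00.
Degree of combined leverage = contribution ÷ (EBIT − I) = €10,489,288.00 ÷ €5,401,188.00 = 1.9420.
EPS therefore changes by 1.9420 × (-13.7%) = -26.6%.

-26.6%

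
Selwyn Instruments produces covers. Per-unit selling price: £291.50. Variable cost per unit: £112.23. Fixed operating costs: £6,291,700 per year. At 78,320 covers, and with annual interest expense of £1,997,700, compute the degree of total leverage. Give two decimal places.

2.44

At 78,320 units, contribution = 78,320 × £179.27 = £14,040,426.40.
EBIT = £14,040,426.40 − £6,291,700 = £7,748,726.40. Interest = £1,997,700.00.
DOL = £14,040,426.40 ÷ £7,748,726.40 = 1.8120; DFL = £7,748,726.40 ÷ £5,751,026.40 = 1.3474.
DCL = DOL × DFL = 1.8120 × 1.3474 = 2.4415.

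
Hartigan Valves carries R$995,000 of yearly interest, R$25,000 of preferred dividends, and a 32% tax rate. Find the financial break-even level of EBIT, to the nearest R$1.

Preferred dividends are paid after tax, so their pre-tax equivalent is R$25,000 ÷ (1 − 0.32) = R$36,764.71.
Financial break-even EBIT = interest + D_p ÷ (1 − t) = R$995,000 + R$36,764.71 = R$1,031,764.71.

R$1,031,765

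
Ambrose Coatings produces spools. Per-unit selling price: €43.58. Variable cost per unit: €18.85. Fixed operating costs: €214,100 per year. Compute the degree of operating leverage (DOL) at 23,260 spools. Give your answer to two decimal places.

Total contribution margin = 23,260 × €24.73 = €575,219.80.
Subtracting fixed costs: EBIT = €575,219.80 − €214,100 = €361,119.80.
Degree of operating leverage = €575,219.80 / €361,119.80 = 1.5929.

1.59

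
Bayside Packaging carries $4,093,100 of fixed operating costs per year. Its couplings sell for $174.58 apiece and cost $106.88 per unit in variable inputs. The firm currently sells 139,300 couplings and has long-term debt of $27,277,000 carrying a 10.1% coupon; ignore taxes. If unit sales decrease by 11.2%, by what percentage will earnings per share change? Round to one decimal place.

Total contribution margin = 139,300 × $67.70 = $9,430,610.00.
Subtracting fixed costs: EBIT = $9,430,610.00 − $4,093,100 = $5,337,510.00.
Interest = $2,754,977.00, so EBIT − I = $2,582,533.00.
DCL = total CM / (EBIT − I) = $9,430,610.00 / $2,582,533.00 = 3.6517.
EPS therefore changes by 3.6517 × (-11.2%) = -40.9%.

-40.9%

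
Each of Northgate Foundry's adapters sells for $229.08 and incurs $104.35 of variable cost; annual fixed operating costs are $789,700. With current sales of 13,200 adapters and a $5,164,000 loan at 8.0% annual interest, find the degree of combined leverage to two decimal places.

3.71

At 13,200 units, contribution = 13,200 × $124.73 = $1,646,436.00.
EBIT = $1,646,436.00 − $789,700 = $856,736.00. Interest = $413,120.00.
DOL = $1,646,436.00 ÷ $856,736.00 = 1.9218; DFL = $856,736.00 ÷ $443,616.00 = 1.9313.
Combined leverage = 1.9218 × 1.9313 = 3.7116.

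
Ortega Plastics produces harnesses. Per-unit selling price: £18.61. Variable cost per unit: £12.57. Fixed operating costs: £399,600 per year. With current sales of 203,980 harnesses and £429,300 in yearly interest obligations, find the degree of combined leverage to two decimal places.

Total contribution margin = 203,980 × £6.04 = £1,232,039.20.
Operating income = contribution − fixed costs = £1,232,039.20 − £399,600 = £832,439.20. Interest = £429,300.00.
DOL = £1,232,039.20 ÷ £832,439.20 = 1.4800; DFL = £832,439.20 ÷ £403,139.20 = 2.0649.
DCL = DOL × DFL = 1.4800 × 2.0649 = 3.0561.

3.06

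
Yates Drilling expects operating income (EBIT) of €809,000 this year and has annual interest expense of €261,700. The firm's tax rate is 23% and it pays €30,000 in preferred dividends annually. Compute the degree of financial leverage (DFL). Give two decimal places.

Interest = €261,700.00.
Preferred dividends grossed up pre-tax: €30,000 / (1 − 0.23) = €38,961.04.
DFL = EBIT ÷ [EBIT − I − D_p/(1−t)] = €809,000 ÷ [€809,000 − €261,700.00 − €38,961.04] = €809,000 ÷ €508,338.96 = 1.5915.

1.59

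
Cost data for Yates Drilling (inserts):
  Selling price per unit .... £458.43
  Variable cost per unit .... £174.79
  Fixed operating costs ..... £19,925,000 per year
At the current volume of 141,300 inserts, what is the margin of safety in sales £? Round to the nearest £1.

Unit CM = price − variable cost = £458.43 − £174.79 = £283.64. Break-even units = £19,925,000 ÷ £283.64 = 70,247.50; break-even revenue = 70,247.50 × £458.43 = £32,203,559.97.
Current sales = 141,300 × £458.43 = £64,776,159.00.
Margin of safety = £64,776,159.00 − £32,203,559.97 = £32,572,599.

£32,572,599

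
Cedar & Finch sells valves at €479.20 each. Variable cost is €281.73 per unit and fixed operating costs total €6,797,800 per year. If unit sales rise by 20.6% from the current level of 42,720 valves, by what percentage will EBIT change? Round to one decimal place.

+106.1%

Total contribution margin = 42,720 × €197.47 = €8,435,918.40.
Operating income = contribution − fixed costs = €8,435,918.40 − €6,797,800 = €1,638,118.40.
So DOL = total CM / EBIT = €8,435,918.40 / €1,638,118.40 = 5.1498.
%ΔEBIT = DOL × %ΔSales = 5.1498 × +20.6% = +106.1%.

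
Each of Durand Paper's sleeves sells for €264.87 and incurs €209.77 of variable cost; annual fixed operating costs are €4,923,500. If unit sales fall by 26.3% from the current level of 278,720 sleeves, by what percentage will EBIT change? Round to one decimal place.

At 278,720 units, contribution = 278,720 × €55.10 = €15,357,472.00.
Operating income = contribution − fixed costs = €15,357,472.00 − €4,923,500 = €10,433,972.00.
Degree of operating leverage = €15,357,472.00 / €10,433,972.00 = 1.4719.
%ΔEBIT = DOL × %ΔSales = 1.4719 × -26.3% = -38.7%.

-38.7%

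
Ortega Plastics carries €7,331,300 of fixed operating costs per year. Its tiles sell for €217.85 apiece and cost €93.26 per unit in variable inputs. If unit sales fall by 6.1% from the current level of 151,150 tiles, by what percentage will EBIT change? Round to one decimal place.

-10.0%

Total contribution margin = 151,150 × €124.59 = €18,831,778.50.
Subtracting fixed costs: EBIT = €18,831,778.50 − €7,331,300 = €11,500,478.50.
Degree of operating leverage = €18,831,778.50 / €11,500,478.50 = 1.6375.
%ΔEBIT = DOL × %ΔSales = 1.6375 × -6.1% = -10.0%.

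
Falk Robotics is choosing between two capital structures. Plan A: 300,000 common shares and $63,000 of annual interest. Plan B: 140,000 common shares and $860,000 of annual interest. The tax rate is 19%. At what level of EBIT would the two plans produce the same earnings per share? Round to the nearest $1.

$1,557,375

Set EPS_A = EPS_B: (EBIT − $63,000)(1 − 0.19) ÷ 300,000 = (EBIT − $860,000)(1 − 0.19) ÷ 140,000.
The (1 − t) factor cancels: (EBIT − 63,000) × 140,000 = (EBIT − 860,000) × 300,000.
Solving, EBIT = (860,000·300,000 − 63,000·140,000) / (300,000 − 140,000) = 249,180,000,000 / 160,000 = 1,557,375.00.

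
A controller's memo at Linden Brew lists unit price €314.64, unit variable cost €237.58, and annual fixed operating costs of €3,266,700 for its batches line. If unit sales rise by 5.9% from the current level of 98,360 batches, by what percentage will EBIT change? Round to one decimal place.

+10.4%

Total contribution margin = 98,360 × €77.06 = €7,579,621.60.
EBIT = €7,579,621.60 − €3,266,700 = €4,312,921.60.
So DOL = total CM / EBIT = €7,579,621.60 / €4,312,921.60 = 1.7574.
Operating income changes by 1.7574 × +5.9% = +10.4%.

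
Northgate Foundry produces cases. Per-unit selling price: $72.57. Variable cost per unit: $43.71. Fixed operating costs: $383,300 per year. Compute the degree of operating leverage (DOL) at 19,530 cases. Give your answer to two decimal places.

Total contribution margin = 19,530 × $28.86 = $563,635.80.
Operating income = contribution − fixed costs = $563,635.80 − $383,300 = $180,335.80.
Degree of operating leverage = $563,635.80 / $180,335.80 = 3.1255.

3.13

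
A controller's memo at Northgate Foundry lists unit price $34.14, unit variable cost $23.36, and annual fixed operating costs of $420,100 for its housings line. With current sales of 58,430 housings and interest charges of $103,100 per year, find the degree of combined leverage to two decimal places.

At 58,430 units, contribution = 58,430 × $10.78 = $629,875.40.
EBIT = $629,875.40 − $420,100 = $209,775.40. Interest = $103,100.00, so EBIT − I = $106,675.40.
DCL = contribution ÷ (EBIT − I) = $629,875.40 ÷ $106,675.40 = 5.9046.

5.90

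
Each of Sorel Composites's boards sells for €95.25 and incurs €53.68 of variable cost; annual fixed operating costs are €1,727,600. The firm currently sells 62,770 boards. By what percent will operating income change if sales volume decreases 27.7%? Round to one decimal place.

-82.0%

Total contribution margin = 62,770 × €41.57 = €2,609,348.90.
Subtracting fixed costs: EBIT = €2,609,348.90 − €1,727,600 = €881,748.90.
DOL = contribution ÷ EBIT = €2,609,348.90 ÷ €881,748.90 = 2.9593.
Operating income changes by 2.9593 × -27.7% = -82.0%.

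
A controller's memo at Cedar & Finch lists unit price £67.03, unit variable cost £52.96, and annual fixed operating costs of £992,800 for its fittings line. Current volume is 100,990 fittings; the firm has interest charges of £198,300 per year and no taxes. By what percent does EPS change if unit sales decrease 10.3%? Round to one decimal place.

-63.7%

Contribution at this volume is 100,990 × £14.07 = £1,420,929.30.
EBIT = £1,420,929.30 − £992,800 = £428,129.30.
After interest of £198,300.00, pre-tax earnings = £229,829.30.
DCL = total CM / (EBIT − I) = £1,420,929.30 / £229,829.30 = 6.1825.
%ΔEPS = DCL × %ΔSales = 6.1825 × -10.3% = -63.7%.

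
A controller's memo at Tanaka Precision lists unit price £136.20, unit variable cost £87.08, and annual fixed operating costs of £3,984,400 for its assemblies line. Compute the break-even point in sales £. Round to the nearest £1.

£11,047,950

CM per unit = £136.20 − £87.08 = £49.12; CM ratio = £49.12 / £136.20 = 0.3606.
Break-even sales = FC ÷ CM ratio = £3,984,400 × £136.20 / £49.12 = £11,047,950.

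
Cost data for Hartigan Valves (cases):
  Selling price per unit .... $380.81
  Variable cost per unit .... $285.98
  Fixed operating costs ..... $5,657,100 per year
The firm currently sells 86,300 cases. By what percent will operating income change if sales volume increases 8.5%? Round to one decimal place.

+27.5%

At 86,300 units, contribution = 86,300 × $94.83 = $8,183,829.00.
Subtracting fixed costs: EBIT = $8,183,829.00 − $5,657,100 = $2,526,729.00.
Degree of operating leverage = $8,183,829.00 / $2,526,729.00 = 3.2389.
So EBIT moves 3.2389 × (+8.5%) = +27.5%.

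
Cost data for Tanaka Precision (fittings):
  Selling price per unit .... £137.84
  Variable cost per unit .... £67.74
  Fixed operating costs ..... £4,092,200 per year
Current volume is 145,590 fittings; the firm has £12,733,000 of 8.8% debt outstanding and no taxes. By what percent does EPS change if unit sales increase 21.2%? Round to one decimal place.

+43.3%

At 145,590 units, contribution = 145,590 × £70.10 = £10,205,859.00.
EBIT = £10,205,859.00 − £4,092,200 = £6,113,659.00.
After interest of £1,120,504.00, pre-tax earnings = £4,993,155.00.
Degree of combined leverage = contribution ÷ (EBIT − I) = £10,205,859.00 ÷ £4,993,155.00 = 2.0440.
%ΔEPS = DCL × %ΔSales = 2.0440 × +21.2% = +43.3%.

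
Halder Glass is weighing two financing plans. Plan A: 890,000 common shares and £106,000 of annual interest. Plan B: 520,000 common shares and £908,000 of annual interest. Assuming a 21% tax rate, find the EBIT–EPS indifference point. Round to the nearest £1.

At indifference, (EBIT − 106,000)(1 − t)/890,000 = (EBIT − 908,000)(1 − t)/520,000.
The (1 − t) factor cancels: (EBIT − 106,000) × 520,000 = (EBIT − 908,000) × 890,000.
EBIT × (890,000 − 520,000) = 908,000 × 890,000 − 106,000 × 520,000 = 753,000,000,000, so EBIT = 753,000,000,000 ÷ 370,000 = 2,035,135.14.

£2,035,135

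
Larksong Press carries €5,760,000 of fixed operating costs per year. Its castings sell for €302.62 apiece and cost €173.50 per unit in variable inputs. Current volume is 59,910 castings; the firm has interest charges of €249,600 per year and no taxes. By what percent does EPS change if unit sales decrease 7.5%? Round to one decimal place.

-33.6%

Contribution at this volume is 59,910 × €129.12 = €7,735,579.20.
EBIT = €7,735,579.20 − €5,760,000 = €1,975,579.20.
After interest of €249,600.00, pre-tax earnings = €1,725,979.20.
Degree of combined leverage = contribution ÷ (EBIT − I) = €7,735,579.20 ÷ €1,725,979.20 = 4.4818.
EPS therefore changes by 4.4818 × (-7.5%) = -33.6%.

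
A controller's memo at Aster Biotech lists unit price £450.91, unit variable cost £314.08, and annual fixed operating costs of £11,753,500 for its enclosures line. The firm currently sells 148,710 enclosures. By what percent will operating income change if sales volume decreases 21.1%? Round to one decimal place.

-50.0%

Contribution at this volume is 148,710 × £136.83 = £20,347,989.30.
Subtracting fixed costs: EBIT = £20,347,989.30 − £11,753,500 = £8,594,489.30.
DOL = contribution ÷ EBIT = £20,347,989.30 ÷ £8,594,489.30 = 2.3676.
Operating income changes by 2.3676 × -21.1% = -50.0%.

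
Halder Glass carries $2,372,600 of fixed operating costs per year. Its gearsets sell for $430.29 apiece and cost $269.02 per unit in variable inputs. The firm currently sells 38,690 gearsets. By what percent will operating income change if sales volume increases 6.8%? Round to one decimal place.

Total contribution margin = 38,690 × $161.27 = $6,239,536.30.
EBIT = $6,239,536.30 − $2,372,600 = $3,866,936.30.
So DOL = total CM / EBIT = $6,239,536.30 / $3,866,936.30 = 1.6136.
%ΔEBIT = DOL × %ΔSales = 1.6136 × +6.8% = +11.0%.

+11.0%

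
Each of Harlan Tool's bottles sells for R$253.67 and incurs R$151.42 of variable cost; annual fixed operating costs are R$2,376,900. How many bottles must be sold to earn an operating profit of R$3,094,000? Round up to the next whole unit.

53,506 bottles

Unit CM = price − variable cost = R$253.67 − R$151.42 = R$102.25.
Required volume = (fixed costs + target profit) ÷ CM = (R$2,376,900 + R$3,094,000) ÷ R$102.25 = 53,505.13, so 53,506 bottles.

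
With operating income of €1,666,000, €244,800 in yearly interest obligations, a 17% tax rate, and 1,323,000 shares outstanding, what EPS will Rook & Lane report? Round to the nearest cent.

€0.89

Interest = €244,800.00, so EBT = €1,666,000 − €244,800.00 = €1,421,200.00.
After tax at 17%: net income = €1,421,200.00 × 0.83 = €1,179,596.00.
EPS = €1,179,596.00 ÷ 1,323,000 = €0.89.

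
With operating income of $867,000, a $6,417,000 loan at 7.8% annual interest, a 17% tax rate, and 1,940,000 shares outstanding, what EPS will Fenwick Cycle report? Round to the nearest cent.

Interest = $500,526.00, so EBT = $867,000 − $500,526.00 = $366,474.00.
After tax at 17%: net income = $366,474.00 × 0.83 = $304,173.42.
Per share: $304,173.42 / 1,940,000 shares = $0.16.

$0.16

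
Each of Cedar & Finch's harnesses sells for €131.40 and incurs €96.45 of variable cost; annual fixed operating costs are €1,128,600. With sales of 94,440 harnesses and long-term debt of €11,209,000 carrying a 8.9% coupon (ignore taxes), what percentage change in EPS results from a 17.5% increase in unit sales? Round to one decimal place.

+49.2%

Contribution at this volume is 94,440 × €34.95 = €3,300,678.00.
Subtracting fixed costs: EBIT = €3,300,678.00 − €1,128,600 = €2,172,078.00.
After interest of €997,601.00, pre-tax earnings = €1,174,477.00.
Degree of combined leverage = contribution ÷ (EBIT − I) = €3,300,678.00 ÷ €1,174,477.00 = 2.8103.
EPS therefore changes by 2.8103 × (+17.5%) = +49.2%.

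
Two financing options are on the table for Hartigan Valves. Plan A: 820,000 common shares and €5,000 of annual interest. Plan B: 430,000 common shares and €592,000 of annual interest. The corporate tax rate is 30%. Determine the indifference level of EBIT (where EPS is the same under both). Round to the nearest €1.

€1,239,205

Set EPS_A = EPS_B: (EBIT − €5,000)(1 − 0.30) ÷ 820,000 = (EBIT − €592,000)(1 − 0.30) ÷ 430,000.
The (1 − t) factor cancels: (EBIT − 5,000) × 430,000 = (EBIT − 592,000) × 820,000.
Solving, EBIT = (592,000·820,000 − 5,000·430,000) / (820,000 − 430,000) = 483,290,000,000 / 390,000 = 1,239,205.13.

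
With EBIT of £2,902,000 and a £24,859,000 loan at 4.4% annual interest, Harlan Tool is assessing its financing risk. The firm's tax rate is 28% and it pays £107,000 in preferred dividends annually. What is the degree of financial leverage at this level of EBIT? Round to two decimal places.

Interest = £1,093,796.00.
Preferred dividends grossed up pre-tax: £107,000 / (1 − 0.28) = £148,611.11.
DFL = EBIT ÷ [EBIT − I − D_p/(1−t)] = £2,902,000 ÷ [£2,902,000 − £1,093,796.00 − £148,611.11] = £2,902,000 ÷ £1,659,592.89 = 1.7486.

1.75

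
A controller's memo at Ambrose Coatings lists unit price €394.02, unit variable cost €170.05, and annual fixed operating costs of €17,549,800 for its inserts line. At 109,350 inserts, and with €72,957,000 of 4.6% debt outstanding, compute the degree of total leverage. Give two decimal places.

6.83

Contribution at this volume is 109,350 × €223.97 = €24,491,119.50.
Subtracting fixed costs: EBIT = €24,491,119.50 − €17,549,800 = €6,941,319.50. Interest = €3,356,022.00, so EBIT − I = €3,585,297.50.
DCL = contribution ÷ (EBIT − I) = €24,491,119.50 ÷ €3,585,297.50 = 6.8310.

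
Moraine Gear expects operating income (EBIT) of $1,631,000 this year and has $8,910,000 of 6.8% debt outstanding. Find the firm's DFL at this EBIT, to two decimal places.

1.59

Annual interest charges come to $605,880.00.
Degree of financial leverage = EBIT / (EBIT − interest) = $1,631,000 / $1,025,120.00 = 1.5910.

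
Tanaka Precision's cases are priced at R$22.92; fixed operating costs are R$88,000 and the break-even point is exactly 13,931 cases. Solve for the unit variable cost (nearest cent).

R$16.60

Contribution per unit must be FC / Q = R$88,000 / 13,931 = R$6.3168.
Variable cost per unit = R$22.92 − R$6.3168 = R$16.60.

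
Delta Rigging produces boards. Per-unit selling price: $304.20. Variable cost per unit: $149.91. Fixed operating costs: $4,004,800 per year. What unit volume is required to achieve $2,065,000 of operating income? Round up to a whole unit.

Contribution margin per unit = $304.20 − $149.91 = $154.29.
Units = (FC + target) / CM = ($4,004,800 + $2,065,000) / $154.29 = 39,340.20, so 39,341 boards.

39,341 boards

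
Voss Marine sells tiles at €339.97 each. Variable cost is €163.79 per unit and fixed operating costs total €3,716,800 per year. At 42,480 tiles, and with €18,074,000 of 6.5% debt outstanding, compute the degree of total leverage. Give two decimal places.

Contribution at this volume is 42,480 × €176.18 = €7,484,126.40.
Subtracting fixed costs: EBIT = €7,484,126.40 − €3,716,800 = €3,767,326.40. Interest = €1,174,810.00, so EBIT − I = €2,592,516.40.
DCL = contribution ÷ (EBIT − I) = €7,484,126.40 ÷ €2,592,516.40 = 2.8868.

2.89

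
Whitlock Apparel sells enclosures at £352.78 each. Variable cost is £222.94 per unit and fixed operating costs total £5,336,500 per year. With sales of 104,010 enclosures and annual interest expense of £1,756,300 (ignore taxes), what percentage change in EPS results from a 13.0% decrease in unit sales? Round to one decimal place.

At 104,010 units, contribution = 104,010 × £129.84 = £13,504,658.40.
Operating income = contribution − fixed costs = £13,504,658.40 − £5,336,500 = £8,168,158.40.
Interest = £1,756,300.00, so EBIT − I = £6,411,858.40.
Degree of combined leverage = contribution ÷ (EBIT − I) = £13,504,658.40 ÷ £6,411,858.40 = 2.1062.
%ΔEPS = DCL × %ΔSales = 2.1062 × -13.0% = -27.4%.

-27.4%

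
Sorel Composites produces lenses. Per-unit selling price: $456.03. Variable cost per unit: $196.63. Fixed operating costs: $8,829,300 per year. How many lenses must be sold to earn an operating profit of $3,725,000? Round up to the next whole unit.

Contribution margin per unit = $456.03 − $196.63 = $259.40.
Required volume = (fixed costs + target profit) ÷ CM = ($8,829,300 + $3,725,000) ÷ $259.40 = 48,397.46, so 48,398 lenses.

48,398 lenses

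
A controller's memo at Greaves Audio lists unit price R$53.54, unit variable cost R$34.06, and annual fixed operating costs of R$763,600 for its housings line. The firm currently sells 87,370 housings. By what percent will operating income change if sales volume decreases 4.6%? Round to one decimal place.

-8.3%

Total contribution margin = 87,370 × R$19.48 = R$1,701,967.60.
Operating income = contribution − fixed costs = R$1,701,967.60 − R$763,600 = R$938,367.60.
So DOL = total CM / EBIT = R$1,701,967.60 / R$938,367.60 = 1.8138.
Operating income changes by 1.8138 × -4.6% = -8.3%.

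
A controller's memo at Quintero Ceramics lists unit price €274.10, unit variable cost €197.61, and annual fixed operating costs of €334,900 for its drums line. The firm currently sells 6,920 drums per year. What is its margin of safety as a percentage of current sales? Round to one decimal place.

Unit CM = price − variable cost = €274.10 − €197.61 = €76.49. Break-even units = €334,900 ÷ €76.49 = 4,378.35; break-even revenue = 4,378.35 × €274.10 = €1,200,105.77.
Actual sales revenue = 6,920 × €274.10 = €1,896,772.00.
Margin of safety = (€1,896,772.00 − €1,200,105.77) ÷ €1,896,772.00 = 36.7%.

36.7%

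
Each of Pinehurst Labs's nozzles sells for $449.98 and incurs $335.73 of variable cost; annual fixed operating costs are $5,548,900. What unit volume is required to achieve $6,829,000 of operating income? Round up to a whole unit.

108,341 nozzles

Contribution margin per unit = $449.98 − $335.73 = $114.25.
Units = (FC + target) / CM = ($5,548,900 + $6,829,000) / $114.25 = 108,340.48, so 108,341 nozzles.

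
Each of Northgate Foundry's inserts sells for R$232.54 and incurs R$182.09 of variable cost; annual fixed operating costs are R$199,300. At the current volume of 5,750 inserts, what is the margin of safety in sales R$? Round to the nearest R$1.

Each unit contributes R$232.54 − R$182.09 = R$50.45. Break-even units = R$199,300 ÷ R$50.45 = 3,950.45; break-even revenue = 3,950.45 × R$232.54 = R$918,636.71.
Actual sales revenue = 5,750 × R$232.54 = R$1,337,105.00.
Margin of safety = R$1,337,105.00 − R$918,636.71 = R$418,468.

R$418,468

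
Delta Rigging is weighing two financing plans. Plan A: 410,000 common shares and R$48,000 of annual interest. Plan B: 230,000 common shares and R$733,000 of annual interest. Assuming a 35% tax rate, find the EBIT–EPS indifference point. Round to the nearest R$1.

R$1,608,278

Set EPS_A = EPS_B: (EBIT − R$48,000)(1 − 0.35) ÷ 410,000 = (EBIT − R$733,000)(1 − 0.35) ÷ 230,000.
Cancelling (1 − t) and cross-multiplying: 230,000·(EBIT − 48,000) = 410,000·(EBIT − 733,000).
EBIT × (410,000 − 230,000) = 733,000 × 410,000 − 48,000 × 230,000 = 289,490,000,000, so EBIT = 289,490,000,000 ÷ 180,000 = 1,608,277.78.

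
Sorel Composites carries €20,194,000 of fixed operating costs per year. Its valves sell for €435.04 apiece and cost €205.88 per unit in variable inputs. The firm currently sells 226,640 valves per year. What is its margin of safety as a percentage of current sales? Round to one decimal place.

61.1%

Unit CM = price − variable cost = €435.04 − €205.88 = €229.16. Break-even units = €20,194,000 ÷ €229.16 = 88,121.84; break-even revenue = 88,121.84 × €435.04 = €38,336,523.65.
Actual sales revenue = 226,640 × €435.04 = €98,597,465.60.
Margin of safety = (€98,597,465.60 − €38,336,523.65) ÷ €98,597,465.60 = 61.1%.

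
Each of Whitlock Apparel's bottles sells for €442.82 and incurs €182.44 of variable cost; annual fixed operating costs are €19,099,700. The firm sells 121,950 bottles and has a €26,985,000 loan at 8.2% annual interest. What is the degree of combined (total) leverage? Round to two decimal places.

Contribution at this volume is 121,950 × €260.38 = €31,753,341.00.
Operating income = contribution − fixed costs = €31,753,341.00 − €19,099,700 = €12,653,641.00. Interest = €2,212,770.00.
DOL = €31,753,341.00 ÷ €12,653,641.00 = 2.5094; DFL = €12,653,641.00 ÷ €10,440,871.00 = 1.2119.
DCL = DOL × DFL = 2.5094 × 1.2119 = 3.0411.

3.04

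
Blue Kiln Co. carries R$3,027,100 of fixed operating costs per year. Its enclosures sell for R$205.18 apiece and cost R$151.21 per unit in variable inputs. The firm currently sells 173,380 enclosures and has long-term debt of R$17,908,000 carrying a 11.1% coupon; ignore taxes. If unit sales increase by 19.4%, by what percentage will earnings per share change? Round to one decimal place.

+41.8%

Total contribution margin = 173,380 × R$53.97 = R$9,357,318.60.
Operating income = contribution − fixed costs = R$9,357,318.60 − R$3,027,100 = R$6,330,218.60.
Interest = R$1,987,788.00, so EBIT − I = R$4,342,430.60.
Degree of combined leverage = contribution ÷ (EBIT − I) = R$9,357,318.60 ÷ R$4,342,430.60 = 2.1549.
EPS therefore changes by 2.1549 × (+19.4%) = +41.8%.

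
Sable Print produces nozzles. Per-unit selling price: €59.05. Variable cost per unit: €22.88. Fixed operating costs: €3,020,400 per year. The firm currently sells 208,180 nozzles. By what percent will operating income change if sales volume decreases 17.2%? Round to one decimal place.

-28.7%

Total contribution margin = 208,180 × €36.17 = €7,529,870.60.
Subtracting fixed costs: EBIT = €7,529,870.60 − €3,020,400 = €4,509,470.60.
DOL = contribution ÷ EBIT = €7,529,870.60 ÷ €4,509,470.60 = 1.6698.
%ΔEBIT = DOL × %ΔSales = 1.6698 × -17.2% = -28.7%.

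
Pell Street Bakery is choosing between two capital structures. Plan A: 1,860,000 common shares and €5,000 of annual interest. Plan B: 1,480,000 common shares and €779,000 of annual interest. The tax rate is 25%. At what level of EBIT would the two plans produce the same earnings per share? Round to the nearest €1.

€3,793,526

At indifference, (EBIT − 5,000)(1 − t)/1,860,000 = (EBIT − 779,000)(1 − t)/1,480,000.
The (1 − t) factor cancels: (EBIT − 5,000) × 1,480,000 = (EBIT − 779,000) × 1,860,000.
Solving, EBIT = (779,000·1,860,000 − 5,000·1,480,000) / (1,860,000 − 1,480,000) = 1,441,540,000,000 / 380,000 = 3,793,526.32.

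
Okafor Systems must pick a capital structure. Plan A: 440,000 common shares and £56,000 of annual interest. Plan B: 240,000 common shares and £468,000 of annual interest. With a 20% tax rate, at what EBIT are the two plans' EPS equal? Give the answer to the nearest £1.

Set EPS_A = EPS_B: (EBIT − £56,000)(1 − 0.20) ÷ 440,000 = (EBIT − £468,000)(1 − 0.20) ÷ 240,000.
Cancelling (1 − t) and cross-multiplying: 240,000·(EBIT − 56,000) = 440,000·(EBIT − 468,000).
Solving, EBIT = (468,000·440,000 − 56,000·240,000) / (440,000 − 240,000) = 192,480,000,000 / 200,000 = 962,400.00.

£962,400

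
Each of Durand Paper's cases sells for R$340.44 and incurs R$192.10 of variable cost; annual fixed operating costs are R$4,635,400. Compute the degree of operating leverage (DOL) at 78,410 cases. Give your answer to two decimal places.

1.66

At 78,410 units, contribution = 78,410 × R$148.34 = R$11,631,339.40.
Subtracting fixed costs: EBIT = R$11,631,339.40 − R$4,635,400 = R$6,995,939.40.
Degree of operating leverage = R$11,631,339.40 / R$6,995,939.40 = 1.6626.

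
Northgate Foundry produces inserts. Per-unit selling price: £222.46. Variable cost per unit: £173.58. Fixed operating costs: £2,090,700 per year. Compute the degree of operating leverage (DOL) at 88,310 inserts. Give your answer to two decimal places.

1.94

Total contribution margin = 88,310 × £48.88 = £4,316,592.80.
Subtracting fixed costs: EBIT = £4,316,592.80 − £2,090,700 = £2,225,892.80.
Degree of operating leverage = £4,316,592.80 / £2,225,892.80 = 1.9393.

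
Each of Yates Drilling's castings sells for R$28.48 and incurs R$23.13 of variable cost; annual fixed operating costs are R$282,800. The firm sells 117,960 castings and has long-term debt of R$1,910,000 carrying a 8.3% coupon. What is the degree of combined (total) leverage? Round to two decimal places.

3.33

Total contribution margin = 117,960 × R$5.35 = R$631,086.00.
Subtracting fixed costs: EBIT = R$631,086.00 − R$282,800 = R$348,286.00. Interest = R$158,530.00, so EBIT − I = R$189,756.00.
DCL = contribution ÷ (EBIT − I) = R$631,086.00 ÷ R$189,756.00 = 3.3258.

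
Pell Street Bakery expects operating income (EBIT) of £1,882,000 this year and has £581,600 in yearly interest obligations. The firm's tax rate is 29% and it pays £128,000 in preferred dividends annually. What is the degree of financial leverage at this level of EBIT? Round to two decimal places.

Interest = £581,600.00.
Preferred dividends grossed up pre-tax: £128,000 / (1 − 0.29) = £180,281.69.
DFL = EBIT ÷ [EBIT − I − D_p/(1−t)] = £1,882,000 ÷ [£1,882,000 − £581,600.00 − £180,281.69] = £1,882,000 ÷ £1,120,118.31 = 1.6802.

1.68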